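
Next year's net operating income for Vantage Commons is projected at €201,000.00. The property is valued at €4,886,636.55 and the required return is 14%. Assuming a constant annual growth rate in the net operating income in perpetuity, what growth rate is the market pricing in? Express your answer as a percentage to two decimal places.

P = D₁/(r−g) ⇒ g = r − D₁/P = 0.14 − €201,000.00/€4,886,636.55 = 0.098867

9.89%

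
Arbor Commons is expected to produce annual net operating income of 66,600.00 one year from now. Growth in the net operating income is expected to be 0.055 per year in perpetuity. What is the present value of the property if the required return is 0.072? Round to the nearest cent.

Growing perpetuity: P = D₁ / (r − g) = 66,600.0000 / (0.072 − 0.055) = 3,917,647.06

3917647.06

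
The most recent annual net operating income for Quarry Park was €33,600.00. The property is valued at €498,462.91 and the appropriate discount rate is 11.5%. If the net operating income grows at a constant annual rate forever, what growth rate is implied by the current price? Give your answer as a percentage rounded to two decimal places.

P = D₀(1+g)/(r−g) ⇒ P(r−g) = D₀(1+g) ⇒ g(P+D₀) = P·r − D₀
g = (P·r − D₀)/(P + D₀) = (€498,462.91×0.115 − €33,600.00) / (€498,462.91 + €33,600.00) = 0.044587

4.46%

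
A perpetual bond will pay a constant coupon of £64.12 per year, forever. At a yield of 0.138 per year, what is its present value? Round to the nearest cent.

£464.64

Level perpetuity: PV = C / r = £64.12 / 0.138 = £464.64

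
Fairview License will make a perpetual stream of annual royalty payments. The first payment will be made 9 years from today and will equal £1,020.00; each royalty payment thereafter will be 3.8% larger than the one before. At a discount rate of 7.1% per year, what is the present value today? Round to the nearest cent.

£17855.44

Value at end of year 8: C₁ / (r − g) = £1,020.00 / (0.071 − 0.038) = £30,909.0909
Discount to today: PV = £30,909.0909 / (1 + 0.071)^8 = £30,909.0909 / 1.731075 = £17,855.44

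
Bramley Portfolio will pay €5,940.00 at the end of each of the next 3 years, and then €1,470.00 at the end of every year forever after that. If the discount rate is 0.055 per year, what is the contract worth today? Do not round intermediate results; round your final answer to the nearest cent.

€38787.03

PV of 3-year annuity: €5,940.00 × [1 − (1+0.055)^−3] / 0.055 = 16025.72427
Perpetuity value at year 3: €1,470.00 / 0.055 = 26727.27273
PV of perpetuity: 26727.27273 / (1+0.055)^3 = 22761.31066
Total PV = 16025.72427 + 22761.31066 = 38787.03493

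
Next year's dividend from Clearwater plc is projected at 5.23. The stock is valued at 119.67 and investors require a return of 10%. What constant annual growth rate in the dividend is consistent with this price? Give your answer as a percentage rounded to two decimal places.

P = D₁/(r−g) ⇒ g = r − D₁/P = 0.1 − 5.23/119.67 = 0.056296

5.63%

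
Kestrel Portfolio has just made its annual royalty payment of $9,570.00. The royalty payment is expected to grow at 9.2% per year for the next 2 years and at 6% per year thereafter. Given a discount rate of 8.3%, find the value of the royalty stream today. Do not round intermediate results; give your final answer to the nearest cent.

$467792.39

D_1 = 10450.44000
D_2 = 11411.88048
Terminal value at year 2: TV = D_2×(1+g_2)/(r−g_2) = 12096.59331/0.023 = 525938.83951
P_0 = D_1/(1+r)^1 + D_2/(1+r)^2 + TV/(1+r)^2
    = 9649.52909 + 9729.71908 + 448413.14013 = 467792.38829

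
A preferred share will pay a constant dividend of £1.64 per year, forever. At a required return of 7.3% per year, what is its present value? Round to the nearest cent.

£22.47

Level perpetuity: PV = C / r = £1.64 / 0.073 = £22.47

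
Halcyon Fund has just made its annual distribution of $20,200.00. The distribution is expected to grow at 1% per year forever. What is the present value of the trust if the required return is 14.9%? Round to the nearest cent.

D₁ = D₀ × (1 + g) = $20,200.00 × 1.01 = $20,402.0000
Growing perpetuity: P = D₁ / (r − g) = $20,402.0000 / (0.149 − 0.01) = $146,776.98

$146776.98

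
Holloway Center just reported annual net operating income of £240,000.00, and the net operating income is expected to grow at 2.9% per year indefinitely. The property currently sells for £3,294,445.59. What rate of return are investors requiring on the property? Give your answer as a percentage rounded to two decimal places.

10.40%

D₁ = £240,000.00 × 1.029 = £246,960.0000
P = D₁/(r − g) ⇒ r = D₁/P + g = £246,960.0000/£3,294,445.59 + 0.029 = 0.074963 + 0.029 = 0.103963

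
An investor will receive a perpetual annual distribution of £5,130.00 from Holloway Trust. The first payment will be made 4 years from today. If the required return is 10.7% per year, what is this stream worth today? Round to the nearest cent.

Value at end of year 3: C / r = £5,130.00 / 0.107 = £47,943.9252
Discount to today: PV = £47,943.9252 / (1 + 0.107)^3 = £47,943.9252 / 1.356572 = £35,341.97

£35341.97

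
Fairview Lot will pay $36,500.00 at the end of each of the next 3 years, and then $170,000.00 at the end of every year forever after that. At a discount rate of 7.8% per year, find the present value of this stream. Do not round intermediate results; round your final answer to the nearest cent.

PV of 3-year annuity: $36,500.00 × [1 − (1+0.078)^−3] / 0.078 = 94404.53370
Perpetuity value at year 3: $170,000.00 / 0.078 = 2179487.17949
PV of perpetuity: 2179487.17949 / (1+0.078)^3 = 1739794.83073
Total PV = 94404.53370 + 1739794.83073 = 1834199.36443

$1834199.36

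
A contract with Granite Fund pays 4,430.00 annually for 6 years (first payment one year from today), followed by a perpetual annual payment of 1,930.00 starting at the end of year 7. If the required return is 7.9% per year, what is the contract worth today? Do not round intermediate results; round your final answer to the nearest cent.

36022.72

PV of 6-year annuity: 4,430.00 × [1 − (1+0.079)^−6] / 0.079 = 20541.63282
Perpetuity value at year 6: 1,930.00 / 0.079 = 24430.37975
PV of perpetuity: 24430.37975 / (1+0.079)^6 = 15481.09051
Total PV = 20541.63282 + 15481.09051 = 36022.72332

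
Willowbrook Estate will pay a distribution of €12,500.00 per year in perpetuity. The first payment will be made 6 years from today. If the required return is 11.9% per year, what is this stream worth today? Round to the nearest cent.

€59870.46

Value at end of year 5: C / r = €12,500.00 / 0.119 = €105,042.0168
Discount to today: PV = €105,042.0168 / (1 + 0.119)^5 = €105,042.0168 / 1.754488 = €59,870.46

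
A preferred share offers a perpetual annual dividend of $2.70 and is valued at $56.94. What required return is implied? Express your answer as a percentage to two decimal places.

P = C/r ⇒ r = C/P = $2.70/$56.94 = 0.047418

4.74%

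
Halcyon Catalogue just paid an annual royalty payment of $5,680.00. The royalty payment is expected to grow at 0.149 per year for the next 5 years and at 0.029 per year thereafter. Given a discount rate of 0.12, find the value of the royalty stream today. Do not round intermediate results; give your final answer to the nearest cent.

$103668.52

D_1 = 6526.32000
D_2 = 7498.74168
D_3 = 8616.05419
D_4 = 9899.84626
D_5 = 11374.92336
Terminal value at year 5: TV = D_5×(1+g_2)/(r−g_2) = 11704.79614/0.091 = 128624.13336
P_0 = D_1/(1+r)^1 + D_2/(1+r)^2 + D_3/(1+r)^3 + D_4/(1+r)^4 + D_5/(1+r)^5 + TV/(1+r)^5
    = 5827.07143 + 5977.95096 + 6132.73719 + 6291.53127 + 6454.43700 + 72984.78756 = 103668.51540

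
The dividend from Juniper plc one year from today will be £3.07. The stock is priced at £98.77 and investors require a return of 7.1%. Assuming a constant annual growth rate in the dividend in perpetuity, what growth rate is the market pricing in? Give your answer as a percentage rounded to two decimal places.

P = D₁/(r−g) ⇒ g = r − D₁/P = 0.071 − £3.07/£98.77 = 0.039918

3.99%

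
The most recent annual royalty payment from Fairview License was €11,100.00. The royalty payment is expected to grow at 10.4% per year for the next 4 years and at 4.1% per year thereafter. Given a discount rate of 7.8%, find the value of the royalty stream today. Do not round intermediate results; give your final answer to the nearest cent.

D_1 = 12254.40000
D_2 = 13528.85760
D_3 = 14935.85879
D_4 = 16489.18810
Terminal value at year 4: TV = D_4×(1+g_2)/(r−g_2) = 17165.24482/0.037 = 463925.53559
P_0 = D_1/(1+r)^1 + D_2/(1+r)^2 + D_3/(1+r)^3 + D_4/(1+r)^4 + TV/(1+r)^4
    = 11367.71800 + 11641.89301 + 11922.68079 + 12210.24080 + 343536.77505 = 390679.30765

€390679.31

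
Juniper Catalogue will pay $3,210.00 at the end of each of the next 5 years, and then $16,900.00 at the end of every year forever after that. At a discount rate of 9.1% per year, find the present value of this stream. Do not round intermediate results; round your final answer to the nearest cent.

PV of 5-year annuity: $3,210.00 × [1 − (1+0.091)^−5] / 0.091 = 12453.45118
Perpetuity value at year 5: $16,900.00 / 0.091 = 185714.28571
PV of perpetuity: 185714.28571 / (1+0.091)^5 = 120149.38699
Total PV = 12453.45118 + 120149.38699 = 132602.83817

$132602.84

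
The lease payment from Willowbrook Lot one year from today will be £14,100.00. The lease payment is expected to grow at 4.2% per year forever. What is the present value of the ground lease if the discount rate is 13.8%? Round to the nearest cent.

Growing perpetuity: P = D₁ / (r − g) = £14,100.0000 / (0.138 − 0.042) = £146,875.00

£146875.00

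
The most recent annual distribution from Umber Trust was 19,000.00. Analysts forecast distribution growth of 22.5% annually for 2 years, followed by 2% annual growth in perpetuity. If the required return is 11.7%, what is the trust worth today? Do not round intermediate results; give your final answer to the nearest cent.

D_1 = 23275.00000
D_2 = 28511.87500
Terminal value at year 2: TV = D_2×(1+g_2)/(r−g_2) = 29082.11250/0.097 = 299815.59278
P_0 = D_1/(1+r)^1 + D_2/(1+r)^2 + TV/(1+r)^2
    = 20837.06356 + 22851.74831 + 240296.73483 = 283985.54671

283985.55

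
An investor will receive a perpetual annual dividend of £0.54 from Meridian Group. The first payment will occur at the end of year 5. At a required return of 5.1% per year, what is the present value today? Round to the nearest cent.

Value at end of year 4: C / r = £0.54 / 0.051 = £10.5882
Discount to today: PV = £10.5882 / (1 + 0.051)^4 = £10.5882 / 1.220143 = £8.68

£8.68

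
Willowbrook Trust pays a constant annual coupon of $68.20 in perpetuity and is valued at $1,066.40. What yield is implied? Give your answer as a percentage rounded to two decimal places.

6.40%

P = C/r ⇒ r = C/P = $68.20/$1,066.40 = 0.063953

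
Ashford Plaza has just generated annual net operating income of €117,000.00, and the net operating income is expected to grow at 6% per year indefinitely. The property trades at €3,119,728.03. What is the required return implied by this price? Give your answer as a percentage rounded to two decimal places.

D₁ = €117,000.00 × 1.06 = €124,020.0000
P = D₁/(r − g) ⇒ r = D₁/P + g = €124,020.0000/€3,119,728.03 + 0.06 = 0.039753 + 0.06 = 0.099753

9.98%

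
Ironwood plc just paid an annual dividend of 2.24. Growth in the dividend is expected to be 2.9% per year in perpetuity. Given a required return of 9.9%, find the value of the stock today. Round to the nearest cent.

D₁ = D₀ × (1 + g) = 2.24 × 1.029 = 2.3050
Growing perpetuity: P = D₁ / (r − g) = 2.3050 / (0.099 − 0.029) = 32.93

32.93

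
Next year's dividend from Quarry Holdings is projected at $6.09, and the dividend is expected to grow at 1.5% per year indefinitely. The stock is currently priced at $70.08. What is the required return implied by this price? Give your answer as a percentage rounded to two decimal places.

P = D₁/(r − g) ⇒ r = D₁/P + g = $6.0900/$70.08 + 0.015 = 0.086901 + 0.015 = 0.101901

10.19%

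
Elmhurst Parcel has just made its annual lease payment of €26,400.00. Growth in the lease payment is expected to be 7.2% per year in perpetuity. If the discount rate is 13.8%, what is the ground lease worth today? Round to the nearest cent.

D₁ = D₀ × (1 + g) = €26,400.00 × 1.072 = €28,300.8000
Growing perpetuity: P = D₁ / (r − g) = €28,300.8000 / (0.138 − 0.072) = €428,800.00

€428800.00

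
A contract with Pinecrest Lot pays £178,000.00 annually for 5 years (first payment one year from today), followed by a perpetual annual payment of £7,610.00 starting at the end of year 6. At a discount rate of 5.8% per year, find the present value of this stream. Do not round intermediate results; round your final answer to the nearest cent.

PV of 5-year annuity: £178,000.00 × [1 − (1+0.058)^−5] / 0.058 = 753897.95292
Perpetuity value at year 5: £7,610.00 / 0.058 = 131206.89655
PV of perpetuity: 131206.89655 / (1+0.058)^5 = 98975.64137
Total PV = 753897.95292 + 98975.64137 = 852873.59429

£852873.59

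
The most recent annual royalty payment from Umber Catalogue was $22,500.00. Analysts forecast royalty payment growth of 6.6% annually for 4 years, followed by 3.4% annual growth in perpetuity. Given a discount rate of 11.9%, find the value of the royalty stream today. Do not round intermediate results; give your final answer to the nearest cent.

D_1 = 23985.00000
D_2 = 25568.01000
D_3 = 27255.49866
D_4 = 29054.36157
Terminal value at year 4: TV = D_4×(1+g_2)/(r−g_2) = 30042.20986/0.085 = 353437.76312
P_0 = D_1/(1+r)^1 + D_2/(1+r)^2 + D_3/(1+r)^3 + D_4/(1+r)^4 + TV/(1+r)^4
    = 21434.31635 + 20419.10745 + 19451.98261 + 18530.66440 + 225420.08219 = 305256.15300

$305256.15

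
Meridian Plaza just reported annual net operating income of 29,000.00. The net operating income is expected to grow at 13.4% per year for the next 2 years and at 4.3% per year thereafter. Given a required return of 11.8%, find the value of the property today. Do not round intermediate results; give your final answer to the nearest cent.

474170.23

D_1 = 32886.00000
D_2 = 37292.72400
Terminal value at year 2: TV = D_2×(1+g_2)/(r−g_2) = 38896.31113/0.075 = 518617.48176
P_0 = D_1/(1+r)^1 + D_2/(1+r)^2 + TV/(1+r)^2
    = 29415.02683 + 29835.99323 + 414919.21250 = 474170.23256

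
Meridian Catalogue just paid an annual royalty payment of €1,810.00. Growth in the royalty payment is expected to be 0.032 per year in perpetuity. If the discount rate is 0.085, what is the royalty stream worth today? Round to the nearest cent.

D₁ = D₀ × (1 + g) = €1,810.00 × 1.032 = €1,867.9200
Growing perpetuity: P = D₁ / (r − g) = €1,867.9200 / (0.085 − 0.032) = €35,243.77

€35243.77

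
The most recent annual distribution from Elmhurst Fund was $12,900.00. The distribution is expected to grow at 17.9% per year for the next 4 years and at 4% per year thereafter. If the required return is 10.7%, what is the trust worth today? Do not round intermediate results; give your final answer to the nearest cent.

$318193.75

D_1 = 15209.10000
D_2 = 17931.52890
D_3 = 21141.27257
D_4 = 24925.56036
Terminal value at year 4: TV = D_4×(1+g_2)/(r−g_2) = 25922.58278/0.067 = 386904.22057
P_0 = D_1/(1+r)^1 + D_2/(1+r)^2 + D_3/(1+r)^3 + D_4/(1+r)^4 + TV/(1+r)^4
    = 13739.02439 + 14632.61947 + 15584.33456 + 16597.94982 + 257639.81804 = 318193.74628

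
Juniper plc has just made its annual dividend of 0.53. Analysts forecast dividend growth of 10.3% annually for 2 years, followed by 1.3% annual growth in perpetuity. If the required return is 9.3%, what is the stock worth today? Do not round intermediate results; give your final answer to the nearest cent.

7.91

D_1 = 0.58459
D_2 = 0.64480
Terminal value at year 2: TV = D_2×(1+g_2)/(r−g_2) = 0.65319/0.08 = 8.16482
P_0 = D_1/(1+r)^1 + D_2/(1+r)^2 + TV/(1+r)^2
    = 0.53485 + 0.53974 + 6.83449 = 7.90908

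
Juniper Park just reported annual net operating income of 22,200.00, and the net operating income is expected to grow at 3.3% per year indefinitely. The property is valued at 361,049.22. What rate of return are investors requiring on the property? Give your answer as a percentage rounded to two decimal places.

9.65%

D₁ = 22,200.00 × 1.033 = 22,932.6000
P = D₁/(r − g) ⇒ r = D₁/P + g = 22,932.6000/361,049.22 + 0.033 = 0.063517 + 0.033 = 0.096517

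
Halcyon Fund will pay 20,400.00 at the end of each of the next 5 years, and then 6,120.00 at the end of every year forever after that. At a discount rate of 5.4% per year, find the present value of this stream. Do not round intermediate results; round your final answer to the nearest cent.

PV of 5-year annuity: 20,400.00 × [1 − (1+0.054)^−5] / 0.054 = 87353.20898
Perpetuity value at year 5: 6,120.00 / 0.054 = 113333.33333
PV of perpetuity: 113333.33333 / (1+0.054)^5 = 87127.37064
Total PV = 87353.20898 + 87127.37064 = 174480.57962

174480.58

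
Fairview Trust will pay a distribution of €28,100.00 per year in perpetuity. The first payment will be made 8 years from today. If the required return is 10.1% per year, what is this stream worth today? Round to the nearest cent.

€141864.49

Value at end of year 7: C / r = €28,100.00 / 0.101 = €278,217.8218
Discount to today: PV = €278,217.8218 / (1 + 0.101)^7 = €278,217.8218 / 1.961152 = €141,864.49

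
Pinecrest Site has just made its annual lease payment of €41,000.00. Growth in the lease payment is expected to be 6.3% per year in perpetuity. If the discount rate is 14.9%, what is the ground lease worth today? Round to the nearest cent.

€506779.07

D₁ = D₀ × (1 + g) = €41,000.00 × 1.063 = €43,583.0000
Growing perpetuity: P = D₁ / (r − g) = €43,583.0000 / (0.149 − 0.063) = €506,779.07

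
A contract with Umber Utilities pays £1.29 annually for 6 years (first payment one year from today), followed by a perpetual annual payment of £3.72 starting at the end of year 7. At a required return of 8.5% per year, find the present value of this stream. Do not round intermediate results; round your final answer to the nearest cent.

PV of 6-year annuity: £1.29 × [1 − (1+0.085)^−6] / 0.085 = 5.87413
Perpetuity value at year 6: £3.72 / 0.085 = 43.76471
PV of perpetuity: 43.76471 / (1+0.085)^6 = 26.82536
Total PV = 5.87413 + 26.82536 = 32.69949

£32.70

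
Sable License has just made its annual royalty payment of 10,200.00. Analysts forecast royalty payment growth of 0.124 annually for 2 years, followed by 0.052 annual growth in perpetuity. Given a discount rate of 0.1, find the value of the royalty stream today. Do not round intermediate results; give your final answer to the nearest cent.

D_1 = 11464.80000
D_2 = 12886.43520
Terminal value at year 2: TV = D_2×(1+g_2)/(r−g_2) = 13556.52983/0.048 = 282427.70480
P_0 = D_1/(1+r)^1 + D_2/(1+r)^2 + TV/(1+r)^2
    = 10422.54545 + 10649.94645 + 233411.32628 = 254483.81818

254483.82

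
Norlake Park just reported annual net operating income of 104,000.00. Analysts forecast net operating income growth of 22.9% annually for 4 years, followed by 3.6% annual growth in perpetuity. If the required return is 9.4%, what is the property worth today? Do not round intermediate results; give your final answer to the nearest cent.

D_1 = 127816.00000
D_2 = 157085.86400
D_3 = 193058.52686
D_4 = 237268.92951
Terminal value at year 4: TV = D_4×(1+g_2)/(r−g_2) = 245810.61097/0.058 = 4238113.98221
P_0 = D_1/(1+r)^1 + D_2/(1+r)^2 + D_3/(1+r)^3 + D_4/(1+r)^4 + TV/(1+r)^4
    = 116833.63803 + 131250.95168 + 147447.36710 + 165642.42611 + 2958716.43886 = 3519890.82178

3519890.82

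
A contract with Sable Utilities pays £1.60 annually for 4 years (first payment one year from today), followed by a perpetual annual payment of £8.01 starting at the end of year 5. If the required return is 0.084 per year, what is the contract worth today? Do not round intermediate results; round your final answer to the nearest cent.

£74.31

PV of 4-year annuity: £1.60 × [1 − (1+0.084)^−4] / 0.084 = 5.25256
Perpetuity value at year 4: £8.01 / 0.084 = 95.35714
PV of perpetuity: 95.35714 / (1+0.084)^4 = 69.06151
Total PV = 5.25256 + 69.06151 = 74.31407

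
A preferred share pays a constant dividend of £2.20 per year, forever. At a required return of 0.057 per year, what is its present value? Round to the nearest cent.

£38.60

Level perpetuity: PV = C / r = £2.20 / 0.057 = £38.60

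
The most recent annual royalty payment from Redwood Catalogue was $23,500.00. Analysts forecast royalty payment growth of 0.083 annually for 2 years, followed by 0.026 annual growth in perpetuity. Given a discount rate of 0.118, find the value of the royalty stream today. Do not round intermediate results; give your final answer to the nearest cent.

$290739.85

D_1 = 25450.50000
D_2 = 27562.89150
Terminal value at year 2: TV = D_2×(1+g_2)/(r−g_2) = 28279.52668/0.092 = 307386.15955
P_0 = D_1/(1+r)^1 + D_2/(1+r)^2 + TV/(1+r)^2
    = 22764.31127 + 22051.65394 + 245923.87982 = 290739.84503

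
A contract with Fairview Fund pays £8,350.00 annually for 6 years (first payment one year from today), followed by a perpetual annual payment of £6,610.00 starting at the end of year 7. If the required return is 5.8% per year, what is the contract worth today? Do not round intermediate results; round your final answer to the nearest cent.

£122575.69

PV of 6-year annuity: £8,350.00 × [1 − (1+0.058)^−6] / 0.058 = 41318.93921
Perpetuity value at year 6: £6,610.00 / 0.058 = 113965.51724
PV of perpetuity: 113965.51724 / (1+0.058)^6 = 81256.75219
Total PV = 41318.93921 + 81256.75219 = 122575.69140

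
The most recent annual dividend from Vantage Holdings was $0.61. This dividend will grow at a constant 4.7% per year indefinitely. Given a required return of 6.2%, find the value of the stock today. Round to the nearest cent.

$42.58

D₁ = D₀ × (1 + g) = $0.61 × 1.047 = $0.6387
Growing perpetuity: P = D₁ / (r − g) = $0.6387 / (0.062 − 0.047) = $42.58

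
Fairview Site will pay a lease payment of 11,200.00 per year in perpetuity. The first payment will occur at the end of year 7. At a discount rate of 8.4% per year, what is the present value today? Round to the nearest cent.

82179.41

Value at end of year 6: C / r = 11,200.00 / 0.084 = 133,333.3333
Discount to today: PV = 133,333.3333 / (1 + 0.084)^6 = 133,333.3333 / 1.622466 = 82,179.41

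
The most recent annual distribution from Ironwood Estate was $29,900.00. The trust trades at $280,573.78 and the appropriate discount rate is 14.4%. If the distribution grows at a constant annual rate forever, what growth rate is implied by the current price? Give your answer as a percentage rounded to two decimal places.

P = D₀(1+g)/(r−g) ⇒ P(r−g) = D₀(1+g) ⇒ g(P+D₀) = P·r − D₀
g = (P·r − D₀)/(P + D₀) = ($280,573.78×0.144 − $29,900.00) / ($280,573.78 + $29,900.00) = 0.033828

3.38%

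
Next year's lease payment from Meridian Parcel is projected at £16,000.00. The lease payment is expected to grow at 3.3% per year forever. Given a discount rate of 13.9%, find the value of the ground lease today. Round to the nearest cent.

£150943.40

Growing perpetuity: P = D₁ / (r − g) = £16,000.0000 / (0.139 − 0.033) = £150,943.40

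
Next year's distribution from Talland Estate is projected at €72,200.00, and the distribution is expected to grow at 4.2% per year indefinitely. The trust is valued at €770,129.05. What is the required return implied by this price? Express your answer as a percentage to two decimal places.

P = D₁/(r − g) ⇒ r = D₁/P + g = €72,200.0000/€770,129.05 + 0.042 = 0.093751 + 0.042 = 0.135751

13.58%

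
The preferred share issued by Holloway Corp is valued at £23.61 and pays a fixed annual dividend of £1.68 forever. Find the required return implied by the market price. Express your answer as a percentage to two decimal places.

7.12%

P = C/r ⇒ r = C/P = £1.68/£23.61 = 0.071156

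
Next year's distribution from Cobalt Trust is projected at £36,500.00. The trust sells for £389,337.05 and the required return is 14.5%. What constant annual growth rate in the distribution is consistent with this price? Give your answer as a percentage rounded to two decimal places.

5.13%

P = D₁/(r−g) ⇒ g = r − D₁/P = 0.145 − £36,500.00/£389,337.05 = 0.051251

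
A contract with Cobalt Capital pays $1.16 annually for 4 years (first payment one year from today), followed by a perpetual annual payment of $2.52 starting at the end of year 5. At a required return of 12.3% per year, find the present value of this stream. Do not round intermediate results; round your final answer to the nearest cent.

PV of 4-year annuity: $1.16 × [1 − (1+0.123)^−4] / 0.123 = 3.50118
Perpetuity value at year 4: $2.52 / 0.123 = 20.48780
PV of perpetuity: 20.48780 / (1+0.123)^4 = 12.88180
Total PV = 3.50118 + 12.88180 = 16.38297

$16.38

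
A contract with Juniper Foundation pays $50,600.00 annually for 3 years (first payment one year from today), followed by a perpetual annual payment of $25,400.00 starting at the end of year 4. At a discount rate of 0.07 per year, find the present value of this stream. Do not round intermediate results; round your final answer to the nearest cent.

PV of 3-year annuity: $50,600.00 × [1 − (1+0.07)^−3] / 0.07 = 132790.39185
Perpetuity value at year 3: $25,400.00 / 0.07 = 362857.14286
PV of perpetuity: 362857.14286 / (1+0.07)^3 = 296199.51533
Total PV = 132790.39185 + 296199.51533 = 428989.90718

$428989.91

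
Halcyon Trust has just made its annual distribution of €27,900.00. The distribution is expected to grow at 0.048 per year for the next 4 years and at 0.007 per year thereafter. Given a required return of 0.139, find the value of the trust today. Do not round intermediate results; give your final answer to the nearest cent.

D_1 = 29239.20000
D_2 = 30642.68160
D_3 = 32113.53032
D_4 = 33654.97977
Terminal value at year 4: TV = D_4×(1+g_2)/(r−g_2) = 33890.56463/0.132 = 256746.70175
P_0 = D_1/(1+r)^1 + D_2/(1+r)^2 + D_3/(1+r)^3 + D_4/(1+r)^4 + TV/(1+r)^4
    = 25670.93942 + 23619.96884 + 21732.85983 + 19996.52072 + 152549.21491 = 243569.50373

€243569.50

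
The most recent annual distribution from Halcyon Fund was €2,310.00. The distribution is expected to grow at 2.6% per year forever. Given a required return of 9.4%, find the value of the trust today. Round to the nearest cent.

D₁ = D₀ × (1 + g) = €2,310.00 × 1.026 = €2,370.0600
Growing perpetuity: P = D₁ / (r − g) = €2,370.0600 / (0.094 − 0.026) = €34,853.82

€34853.82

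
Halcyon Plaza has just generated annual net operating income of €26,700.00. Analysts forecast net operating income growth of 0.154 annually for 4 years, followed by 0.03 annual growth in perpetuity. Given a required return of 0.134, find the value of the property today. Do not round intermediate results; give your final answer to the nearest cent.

€395179.68

D_1 = 30811.80000
D_2 = 35556.81720
D_3 = 41032.56705
D_4 = 47351.58237
Terminal value at year 4: TV = D_4×(1+g_2)/(r−g_2) = 48772.12985/0.104 = 468962.78698
P_0 = D_1/(1+r)^1 + D_2/(1+r)^2 + D_3/(1+r)^3 + D_4/(1+r)^4 + TV/(1+r)^4
    = 27170.89947 + 27650.10405 + 28137.76020 + 28634.01700 + 283586.89910 = 395179.67982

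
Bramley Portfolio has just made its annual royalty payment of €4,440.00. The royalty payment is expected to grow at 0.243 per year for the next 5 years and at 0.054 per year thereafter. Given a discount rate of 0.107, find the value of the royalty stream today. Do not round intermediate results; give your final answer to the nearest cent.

€189455.36

D_1 = 5518.92000
D_2 = 6860.01756
D_3 = 8527.00183
D_4 = 10599.06327
D_5 = 13174.63565
Terminal value at year 5: TV = D_5×(1+g_2)/(r−g_2) = 13886.06597/0.053 = 262001.24473
P_0 = D_1/(1+r)^1 + D_2/(1+r)^2 + D_3/(1+r)^3 + D_4/(1+r)^4 + D_5/(1+r)^5 + TV/(1+r)^5
    = 4985.47425 + 5597.96251 + 6285.69774 + 7057.92438 + 7925.02259 + 157603.27947 = 189455.36095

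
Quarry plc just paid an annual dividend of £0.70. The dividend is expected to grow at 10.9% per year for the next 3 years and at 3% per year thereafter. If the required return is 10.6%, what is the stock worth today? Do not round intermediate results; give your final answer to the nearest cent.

D_1 = 0.77630
D_2 = 0.86092
D_3 = 0.95476
Terminal value at year 3: TV = D_3×(1+g_2)/(r−g_2) = 0.98340/0.076 = 12.93946
P_0 = D_1/(1+r)^1 + D_2/(1+r)^2 + D_3/(1+r)^3 + TV/(1+r)^3
    = 0.70190 + 0.70380 + 0.70571 + 9.56425 = 11.67566

£11.68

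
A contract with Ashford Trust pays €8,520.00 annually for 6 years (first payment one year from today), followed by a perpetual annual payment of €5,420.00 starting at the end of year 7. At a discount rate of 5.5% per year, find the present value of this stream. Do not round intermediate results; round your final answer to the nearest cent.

PV of 6-year annuity: €8,520.00 × [1 − (1+0.055)^−6] / 0.055 = 42561.91823
Perpetuity value at year 6: €5,420.00 / 0.055 = 98545.45455
PV of perpetuity: 98545.45455 / (1+0.055)^6 = 71469.68027
Total PV = 42561.91823 + 71469.68027 = 114031.59850

€114031.60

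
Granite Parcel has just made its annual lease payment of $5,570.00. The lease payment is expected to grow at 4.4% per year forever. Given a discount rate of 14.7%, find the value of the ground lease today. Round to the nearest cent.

D₁ = D₀ × (1 + g) = $5,570.00 × 1.044 = $5,815.0800
Growing perpetuity: P = D₁ / (r − g) = $5,815.0800 / (0.147 − 0.044) = $56,457.09

$56457.09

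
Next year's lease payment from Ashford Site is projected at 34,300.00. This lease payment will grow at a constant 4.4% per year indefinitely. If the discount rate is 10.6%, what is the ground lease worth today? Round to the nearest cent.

553225.81

Growing perpetuity: P = D₁ / (r − g) = 34,300.0000 / (0.106 − 0.044) = 553,225.81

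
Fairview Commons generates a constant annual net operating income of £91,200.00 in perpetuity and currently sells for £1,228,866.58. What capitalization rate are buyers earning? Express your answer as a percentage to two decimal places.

P = C/r ⇒ r = C/P = £91,200.00/£1,228,866.58 = 0.074215

7.42%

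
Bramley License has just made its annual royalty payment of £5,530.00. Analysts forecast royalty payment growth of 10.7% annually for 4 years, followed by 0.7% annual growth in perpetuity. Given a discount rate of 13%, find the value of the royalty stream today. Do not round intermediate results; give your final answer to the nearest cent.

D_1 = 6121.71000
D_2 = 6776.73297
D_3 = 7501.84340
D_4 = 8304.54064
Terminal value at year 4: TV = D_4×(1+g_2)/(r−g_2) = 8362.67243/0.123 = 67989.20671
P_0 = D_1/(1+r)^1 + D_2/(1+r)^2 + D_3/(1+r)^3 + D_4/(1+r)^4 + TV/(1+r)^4
    = 5417.44248 + 5307.17595 + 5199.15378 + 5093.33030 + 41699.05376 = 62716.15627

£62716.16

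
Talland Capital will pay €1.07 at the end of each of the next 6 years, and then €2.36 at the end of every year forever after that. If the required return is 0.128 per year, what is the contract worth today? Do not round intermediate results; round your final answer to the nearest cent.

PV of 6-year annuity: €1.07 × [1 − (1+0.128)^−6] / 0.128 = 4.30131
Perpetuity value at year 6: €2.36 / 0.128 = 18.43750
PV of perpetuity: 18.43750 / (1+0.128)^6 = 8.95050
Total PV = 4.30131 + 8.95050 = 13.25181

€13.25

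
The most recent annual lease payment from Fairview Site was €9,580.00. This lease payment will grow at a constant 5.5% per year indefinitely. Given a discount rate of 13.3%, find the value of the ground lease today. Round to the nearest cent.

€129575.64

D₁ = D₀ × (1 + g) = €9,580.00 × 1.055 = €10,106.9000
Growing perpetuity: P = D₁ / (r − g) = €10,106.9000 / (0.133 − 0.055) = €129,575.64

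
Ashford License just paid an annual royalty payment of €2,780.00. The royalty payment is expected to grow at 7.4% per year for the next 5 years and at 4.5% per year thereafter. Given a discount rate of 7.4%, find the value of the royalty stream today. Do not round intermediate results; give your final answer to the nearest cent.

D_1 = 2985.72000
D_2 = 3206.66328
D_3 = 3443.95636
D_4 = 3698.80913
D_5 = 3972.52101
Terminal value at year 5: TV = D_5×(1+g_2)/(r−g_2) = 4151.28445/0.029 = 143147.73982
P_0 = D_1/(1+r)^1 + D_2/(1+r)^2 + D_3/(1+r)^3 + D_4/(1+r)^4 + D_5/(1+r)^5 + TV/(1+r)^5
    = 2780.00000 + 2780.00000 + 2780.00000 + 2780.00000 + 2780.00000 + 100175.86207 = 114075.86207

€114075.86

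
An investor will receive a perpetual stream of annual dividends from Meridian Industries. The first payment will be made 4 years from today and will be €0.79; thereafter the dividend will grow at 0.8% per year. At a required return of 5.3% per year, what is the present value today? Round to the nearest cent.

Value at end of year 3: C₁ / (r − g) = €0.79 / (0.053 − 0.008) = €17.5556
Discount to today: PV = €17.5556 / (1 + 0.053)^3 = €17.5556 / 1.167576 = €15.04

€15.04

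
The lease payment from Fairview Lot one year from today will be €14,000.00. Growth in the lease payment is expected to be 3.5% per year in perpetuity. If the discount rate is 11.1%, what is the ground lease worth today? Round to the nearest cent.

€184210.53

Growing perpetuity: P = D₁ / (r − g) = €14,000.0000 / (0.111 − 0.035) = €184,210.53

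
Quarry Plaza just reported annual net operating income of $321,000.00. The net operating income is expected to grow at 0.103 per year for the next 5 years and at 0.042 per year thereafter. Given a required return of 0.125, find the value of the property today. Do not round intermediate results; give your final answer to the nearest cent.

D_1 = 354063.00000
D_2 = 390531.48900
D_3 = 430756.23237
D_4 = 475124.12430
D_5 = 524061.90910
Terminal value at year 5: TV = D_5×(1+g_2)/(r−g_2) = 546072.50929/0.083 = 6579186.85887
P_0 = D_1/(1+r)^1 + D_2/(1+r)^2 + D_3/(1+r)^3 + D_4/(1+r)^4 + D_5/(1+r)^5 + TV/(1+r)^5
    = 314722.66667 + 308568.09007 + 302533.86965 + 296617.65175 + 290817.12878 + 3650981.30352 = 5164240.71044

$5164240.71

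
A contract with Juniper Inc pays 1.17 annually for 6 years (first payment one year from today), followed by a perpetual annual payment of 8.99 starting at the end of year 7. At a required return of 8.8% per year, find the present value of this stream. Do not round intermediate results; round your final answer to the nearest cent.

66.87

PV of 6-year annuity: 1.17 × [1 − (1+0.088)^−6] / 0.088 = 5.27997
Perpetuity value at year 6: 8.99 / 0.088 = 102.15909
PV of perpetuity: 102.15909 / (1+0.088)^6 = 61.58907
Total PV = 5.27997 + 61.58907 = 66.86904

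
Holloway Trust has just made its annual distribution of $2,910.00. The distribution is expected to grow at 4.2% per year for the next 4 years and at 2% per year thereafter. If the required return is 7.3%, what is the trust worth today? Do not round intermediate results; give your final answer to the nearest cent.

D_1 = 3032.22000
D_2 = 3159.57324
D_3 = 3292.27532
D_4 = 3430.55088
Terminal value at year 4: TV = D_4×(1+g_2)/(r−g_2) = 3499.16190/0.053 = 66021.92258
P_0 = D_1/(1+r)^1 + D_2/(1+r)^2 + D_3/(1+r)^3 + D_4/(1+r)^4 + TV/(1+r)^4
    = 2825.92731 + 2744.28355 + 2664.99857 + 2588.00420 + 49806.87330 = 60630.08693

$60630.09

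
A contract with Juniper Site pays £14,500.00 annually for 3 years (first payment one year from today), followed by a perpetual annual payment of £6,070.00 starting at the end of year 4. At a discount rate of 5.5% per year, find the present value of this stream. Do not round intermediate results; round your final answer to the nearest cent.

£133107.21

PV of 3-year annuity: £14,500.00 × [1 − (1+0.055)^−3] / 0.055 = 39120.03399
Perpetuity value at year 3: £6,070.00 / 0.055 = 110363.63636
PV of perpetuity: 110363.63636 / (1+0.055)^3 = 93987.18076
Total PV = 39120.03399 + 93987.18076 = 133107.21474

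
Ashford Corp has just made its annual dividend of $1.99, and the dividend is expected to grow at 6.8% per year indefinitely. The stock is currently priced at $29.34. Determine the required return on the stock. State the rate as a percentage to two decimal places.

D₁ = $1.99 × 1.068 = $2.1253
P = D₁/(r − g) ⇒ r = D₁/P + g = $2.1253/$29.34 + 0.068 = 0.072438 + 0.068 = 0.140438

14.04%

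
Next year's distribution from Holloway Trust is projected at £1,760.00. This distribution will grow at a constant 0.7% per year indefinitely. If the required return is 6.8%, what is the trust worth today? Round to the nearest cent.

Growing perpetuity: P = D₁ / (r − g) = £1,760.0000 / (0.068 − 0.007) = £28,852.46

£28852.46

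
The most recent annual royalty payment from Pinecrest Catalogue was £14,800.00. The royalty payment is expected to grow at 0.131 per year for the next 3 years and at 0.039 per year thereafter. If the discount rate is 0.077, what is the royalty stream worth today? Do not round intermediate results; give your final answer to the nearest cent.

£517637.68

D_1 = 16738.80000
D_2 = 18931.58280
D_3 = 21411.62015
Terminal value at year 3: TV = D_3×(1+g_2)/(r−g_2) = 22246.67333/0.038 = 585438.77191
P_0 = D_1/(1+r)^1 + D_2/(1+r)^2 + D_3/(1+r)^3 + TV/(1+r)^3
    = 15542.06128 + 16321.32898 + 17139.66859 + 468634.62283 = 517637.68168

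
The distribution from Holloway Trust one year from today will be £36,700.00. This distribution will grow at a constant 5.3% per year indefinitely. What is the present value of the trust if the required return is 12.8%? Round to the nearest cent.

£489333.33

Growing perpetuity: P = D₁ / (r − g) = £36,700.0000 / (0.128 − 0.053) = £489,333.33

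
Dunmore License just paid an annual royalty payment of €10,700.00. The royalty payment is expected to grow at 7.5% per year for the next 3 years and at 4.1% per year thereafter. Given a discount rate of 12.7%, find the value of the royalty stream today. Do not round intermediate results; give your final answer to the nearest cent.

D_1 = 11502.50000
D_2 = 12365.18750
D_3 = 13292.57656
Terminal value at year 3: TV = D_3×(1+g_2)/(r−g_2) = 13837.57220/0.086 = 160902.00234
P_0 = D_1/(1+r)^1 + D_2/(1+r)^2 + D_3/(1+r)^3 + TV/(1+r)^3
    = 10206.29991 + 9735.37924 + 9286.18694 + 112406.05357 = 141633.91966

€141633.92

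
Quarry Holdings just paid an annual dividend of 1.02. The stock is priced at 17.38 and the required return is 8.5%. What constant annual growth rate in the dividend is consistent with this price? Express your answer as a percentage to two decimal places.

2.49%

P = D₀(1+g)/(r−g) ⇒ P(r−g) = D₀(1+g) ⇒ g(P+D₀) = P·r − D₀
g = (P·r − D₀)/(P + D₀) = (17.38×0.085 − 1.02) / (17.38 + 1.02) = 0.024853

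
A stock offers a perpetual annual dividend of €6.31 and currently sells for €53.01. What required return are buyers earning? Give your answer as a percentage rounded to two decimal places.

P = C/r ⇒ r = C/P = €6.31/€53.01 = 0.119034

11.90%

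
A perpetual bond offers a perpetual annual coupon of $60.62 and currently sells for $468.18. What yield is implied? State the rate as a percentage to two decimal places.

P = C/r ⇒ r = C/P = $60.62/$468.18 = 0.129480

12.95%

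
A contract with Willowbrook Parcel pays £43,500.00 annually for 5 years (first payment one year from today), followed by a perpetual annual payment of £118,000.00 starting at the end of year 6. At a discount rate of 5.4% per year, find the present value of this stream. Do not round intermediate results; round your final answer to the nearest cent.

PV of 5-year annuity: £43,500.00 × [1 − (1+0.054)^−5] / 0.054 = 186267.87209
Perpetuity value at year 5: £118,000.00 / 0.054 = 2185185.18519
PV of perpetuity: 2185185.18519 / (1+0.054)^5 = 1679906.81952
Total PV = 186267.87209 + 1679906.81952 = 1866174.69161

£1866174.69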